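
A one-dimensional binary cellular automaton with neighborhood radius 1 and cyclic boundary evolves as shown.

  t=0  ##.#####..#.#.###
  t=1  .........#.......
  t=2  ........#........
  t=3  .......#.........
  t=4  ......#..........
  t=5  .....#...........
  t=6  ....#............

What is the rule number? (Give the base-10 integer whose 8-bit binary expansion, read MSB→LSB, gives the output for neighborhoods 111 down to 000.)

2

  ### -> .   bit 7 = 0  t=0,i=0
  ##. -> .   bit 6 = 0  t=0,i=1
  #.# -> .   bit 5 = 0  t=0,i=2
  #.. -> .   bit 4 = 0  t=0,i=8
  .## -> .   bit 3 = 0  t=0,i=3
  .#. -> .   bit 2 = 0  t=0,i=10
  ..# -> #   bit 1 = 1  t=0,i=9
  ... -> .   bit 0 = 0  t=1,i=0
  bits 00000010 = 2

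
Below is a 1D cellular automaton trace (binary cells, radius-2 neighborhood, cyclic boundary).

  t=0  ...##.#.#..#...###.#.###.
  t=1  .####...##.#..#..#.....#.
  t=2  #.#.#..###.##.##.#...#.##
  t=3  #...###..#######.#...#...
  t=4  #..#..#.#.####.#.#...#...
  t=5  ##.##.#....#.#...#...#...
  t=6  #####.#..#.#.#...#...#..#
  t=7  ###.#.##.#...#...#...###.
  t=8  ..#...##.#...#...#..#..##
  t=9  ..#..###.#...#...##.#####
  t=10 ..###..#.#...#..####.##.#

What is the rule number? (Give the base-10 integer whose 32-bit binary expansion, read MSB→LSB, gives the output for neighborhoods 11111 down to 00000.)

  #####|#  b31=1 t=3,i=11
  ####.|.  b30=0 t=1,i=3
  ###.#|#  b29=1 t=0,i=17
  ###..|#  b28=1 t=0,i=23
  ##.##|#  b27=1 t=2,i=10
  ##.#.|.  b26=0 t=0,i=5
  ##..#|.  b25=0 t=3,i=7
  ##...|.  b24=0 t=0,i=24
  #.###|.  b23=0 t=0,i=21
  #.##.|#  b22=1 t=2,i=11
  #.#.#|.  b21=0 t=0,i=6
  #.#..|#  b20=1 t=0,i=8
  #..##|#  b19=1 t=1,i=0
  #..#.|.  b18=0 t=0,i=10
  #...#|.  b17=0 t=0,i=13
  #....|.  b16=0 t=0,i=0
  .####|#  b15=1 t=1,i=2
  .###.|.  b14=0 t=0,i=16
  .##.#|#  b13=1 t=0,i=4
  .##..|#  b12=1 t=8,i=24
  .#.##|.  b11=0 t=0,i=20
  .#.#.|.  b10=0 t=0,i=7
  .#..#|#  b9=1 t=0,i=9
  .#...|.  b8=0 t=0,i=12
  ..###|.  b7=0 t=0,i=15
  ..##.|#  b6=1 t=0,i=3
  ..#.#|#  b5=1 t=2,i=21
  ..#..|#  b4=1 t=0,i=11
  ...##|#  b3=1 t=0,i=2
  ...#.|.  b2=0 t=1,i=22
  ....#|#  b1=1 t=0,i=1
  .....|.  b0=0 t=1,i=20
  bits 10111000010110001011001001111010 = 3092820602

3092820602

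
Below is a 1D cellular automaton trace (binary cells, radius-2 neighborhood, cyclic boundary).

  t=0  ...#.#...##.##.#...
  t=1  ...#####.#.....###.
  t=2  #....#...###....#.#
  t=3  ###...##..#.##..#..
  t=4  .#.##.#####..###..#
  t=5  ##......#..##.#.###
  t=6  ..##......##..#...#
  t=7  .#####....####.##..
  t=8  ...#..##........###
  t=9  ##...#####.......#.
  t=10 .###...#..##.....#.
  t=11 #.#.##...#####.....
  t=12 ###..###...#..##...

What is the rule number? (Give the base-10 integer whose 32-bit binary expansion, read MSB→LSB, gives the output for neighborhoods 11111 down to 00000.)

2201965920

  nb #####: next=#  (t=1,i=5, bit31=1)
  nb ####.: next=.  (t=1,i=6, bit30=0)
  nb ###.#: next=.  (t=1,i=7, bit29=0)
  nb ###..: next=.  (t=1,i=17, bit28=0)
  nb ##.##: next=.  (t=0,i=11, bit27=0)
  nb ##.#.: next=.  (t=0,i=14, bit26=0)
  nb ##..#: next=#  (t=3,i=8, bit25=1)
  nb ##...: next=#  (t=1,i=18, bit24=1)
  nb #.###: next=.  (t=4,i=6, bit23=0)
  nb #.##.: next=.  (t=0,i=12, bit22=0)
  nb #.#.#: next=#  (t=4,i=1, bit21=1)
  nb #.#..: next=#  (t=0,i=5, bit20=1)
  nb #..##: next=#  (t=3,i=18, bit19=1)
  nb #..#.: next=#  (t=3,i=9, bit18=1)
  nb #...#: next=#  (t=0,i=7, bit17=1)
  nb #....: next=#  (t=0,i=17, bit16=1)
  nb .####: next=.  (t=1,i=4, bit15=0)
  nb .###.: next=#  (t=1,i=16, bit14=1)
  nb .##.#: next=.  (t=0,i=10, bit13=0)
  nb .##..: next=#  (t=2,i=0, bit12=1)
  nb .#.##: next=.  (t=2,i=17, bit11=0)
  nb .#.#.: next=#  (t=0,i=4, bit10=1)
  nb .#..#: next=.  (t=3,i=17, bit9=0)
  nb .#...: next=#  (t=0,i=6, bit8=1)
  nb ..###: next=.  (t=1,i=3, bit7=0)
  nb ..##.: next=#  (t=0,i=9, bit6=1)
  nb ..#.#: next=#  (t=0,i=3, bit5=1)
  nb ..#..: next=.  (t=2,i=5, bit4=0)
  nb ...##: next=.  (t=0,i=8, bit3=0)
  nb ...#.: next=.  (t=0,i=2, bit2=0)
  nb ....#: next=.  (t=0,i=1, bit1=0)
  nb .....: next=.  (t=0,i=0, bit0=0)
  bits 10000011001111110101010101100000 = 2201965920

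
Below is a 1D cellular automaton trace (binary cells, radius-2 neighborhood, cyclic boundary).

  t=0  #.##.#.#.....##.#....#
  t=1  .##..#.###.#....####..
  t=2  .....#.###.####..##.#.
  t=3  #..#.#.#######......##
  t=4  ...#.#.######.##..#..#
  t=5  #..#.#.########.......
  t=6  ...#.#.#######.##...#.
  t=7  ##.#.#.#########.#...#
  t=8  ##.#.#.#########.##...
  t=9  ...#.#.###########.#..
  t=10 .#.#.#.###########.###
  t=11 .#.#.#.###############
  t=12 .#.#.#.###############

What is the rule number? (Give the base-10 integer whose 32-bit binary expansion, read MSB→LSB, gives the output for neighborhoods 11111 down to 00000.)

  #####|#  b31=1 t=3,i=9
  ####.|#  b30=1 t=1,i=18
  ###.#|#  b29=1 t=1,i=9
  ###..|.  b28=0 t=1,i=19
  ##.##|#  b27=1 t=0,i=1
  ##.#.|.  b26=0 t=0,i=4
  ##..#|.  b25=0 t=1,i=3
  ##...|#  b24=1 t=1,i=20
  #.###|#  b23=1 t=1,i=7
  #.##.|#  b22=1 t=0,i=2
  #.#.#|#  b21=1 t=0,i=5
  #.#..|#  b20=1 t=0,i=7
  #..##|.  b19=0 t=2,i=16
  #..#.|.  b18=0 t=1,i=4
  #...#|.  b17=0 t=1,i=21
  #....|#  b16=1 t=0,i=9
  .####|#  b15=1 t=1,i=17
  .###.|#  b14=1 t=1,i=8
  .##.#|.  b13=0 t=0,i=0
  .##..|.  b12=0 t=1,i=2
  .#.##|.  b11=0 t=1,i=6
  .#.#.|.  b10=0 t=0,i=6
  .#..#|.  b9=0 t=4,i=19
  .#...|#  b8=1 t=0,i=8
  ..###|.  b7=0 t=1,i=16
  ..##.|.  b6=0 t=0,i=13
  ..#.#|#  b5=1 t=1,i=5
  ..#..|.  b4=0 t=4,i=18
  ...##|.  b3=0 t=0,i=12
  ...#.|.  b2=0 t=2,i=4
  ....#|#  b1=1 t=0,i=11
  .....|.  b0=0 t=0,i=10
  bits 11101001111100011100000100100010 = 3924934946

3924934946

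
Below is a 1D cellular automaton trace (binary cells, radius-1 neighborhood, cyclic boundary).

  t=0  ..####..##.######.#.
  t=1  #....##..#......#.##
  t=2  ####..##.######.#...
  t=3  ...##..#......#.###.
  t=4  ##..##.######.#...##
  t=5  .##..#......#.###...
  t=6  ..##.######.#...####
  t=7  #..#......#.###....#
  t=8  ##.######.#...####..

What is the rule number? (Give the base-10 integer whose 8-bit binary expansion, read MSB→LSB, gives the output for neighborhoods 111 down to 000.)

85

  nb ###: next=.  (t=0,i=3, bit7=0)
  nb ##.: next=#  (t=0,i=5, bit6=1)
  nb #.#: next=.  (t=0,i=10, bit5=0)
  nb #..: next=#  (t=0,i=6, bit4=1)
  nb .##: next=.  (t=0,i=2, bit3=0)
  nb .#.: next=#  (t=0,i=18, bit2=1)
  nb ..#: next=.  (t=0,i=1, bit1=0)
  nb ...: next=#  (t=0,i=0, bit0=1)
  bits 01010101 = 85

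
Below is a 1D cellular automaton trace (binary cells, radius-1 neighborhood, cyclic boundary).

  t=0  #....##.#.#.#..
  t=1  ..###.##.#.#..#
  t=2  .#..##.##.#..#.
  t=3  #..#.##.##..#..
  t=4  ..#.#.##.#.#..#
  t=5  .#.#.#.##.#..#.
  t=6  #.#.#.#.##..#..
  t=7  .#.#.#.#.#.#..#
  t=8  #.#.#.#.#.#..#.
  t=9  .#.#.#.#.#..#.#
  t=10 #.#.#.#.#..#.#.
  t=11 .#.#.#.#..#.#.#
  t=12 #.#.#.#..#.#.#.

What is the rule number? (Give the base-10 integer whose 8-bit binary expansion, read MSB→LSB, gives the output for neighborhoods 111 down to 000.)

  ### -> .   bit 7 = 0  t=1,i=3
  ##. -> #   bit 6 = 1  t=0,i=6
  #.# -> #   bit 5 = 1  t=0,i=7
  #.. -> .   bit 4 = 0  t=0,i=1
  .## -> .   bit 3 = 0  t=0,i=5
  .#. -> .   bit 2 = 0  t=0,i=0
  ..# -> #   bit 1 = 1  t=0,i=4
  ... -> #   bit 0 = 1  t=0,i=2
  bits 01100011 = 99

99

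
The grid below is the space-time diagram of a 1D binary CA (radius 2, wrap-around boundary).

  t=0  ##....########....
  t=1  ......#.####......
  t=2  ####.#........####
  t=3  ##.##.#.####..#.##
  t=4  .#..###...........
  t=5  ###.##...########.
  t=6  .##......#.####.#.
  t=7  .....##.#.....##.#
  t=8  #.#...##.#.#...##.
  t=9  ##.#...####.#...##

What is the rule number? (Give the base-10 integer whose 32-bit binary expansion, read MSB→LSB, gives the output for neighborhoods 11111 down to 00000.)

2753587093

  #####|#  b31=1 t=0,i=8
  ####.|.  b30=0 t=0,i=12
  ###.#|#  b29=1 t=2,i=3
  ###..|.  b28=0 t=0,i=13
  ##.##|.  b27=0 t=3,i=2
  ##.#.|#  b26=1 t=2,i=4
  ##..#|.  b25=0 t=3,i=12
  ##...|.  b24=0 t=0,i=2
  #.###|.  b23=0 t=1,i=8
  #.##.|.  b22=0 t=3,i=3
  #.#.#|#  b21=1 t=3,i=6
  #.#..|.  b20=0 t=2,i=5
  #..##|.  b19=0 t=4,i=3
  #..#.|.  b18=0 t=3,i=13
  #...#|.  b17=0 t=5,i=7
  #....|.  b16=0 t=0,i=3
  .####|.  b15=0 t=0,i=7
  .###.|#  b14=1 t=4,i=5
  .##.#|#  b13=1 t=3,i=4
  .##..|.  b12=0 t=0,i=1
  .#.##|.  b11=0 t=1,i=7
  .#.#.|#  b10=1 t=8,i=1
  .#..#|#  b9=1 t=4,i=2
  .#...|#  b8=1 t=2,i=6
  ..###|#  b7=1 t=0,i=6
  ..##.|.  b6=0 t=0,i=0
  ..#.#|.  b5=0 t=1,i=6
  ..#..|#  b4=1 t=4,i=1
  ...##|.  b3=0 t=0,i=5
  ...#.|#  b2=1 t=1,i=5
  ....#|.  b1=0 t=0,i=4
  .....|#  b0=1 t=1,i=0
  bits 10100100001000000110011110010101 = 2753587093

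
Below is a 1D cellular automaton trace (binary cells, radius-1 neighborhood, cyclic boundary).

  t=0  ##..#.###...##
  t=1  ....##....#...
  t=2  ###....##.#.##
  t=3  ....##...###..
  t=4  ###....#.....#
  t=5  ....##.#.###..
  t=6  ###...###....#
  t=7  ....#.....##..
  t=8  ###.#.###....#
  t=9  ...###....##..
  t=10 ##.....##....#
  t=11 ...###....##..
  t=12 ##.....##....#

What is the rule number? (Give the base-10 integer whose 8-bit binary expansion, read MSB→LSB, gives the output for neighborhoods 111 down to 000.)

  [7] ### => .  t=0,i=0
  [6] ##. => .  t=0,i=1
  [5] #.# => #  t=0,i=5
  [4] #.. => .  t=0,i=2
  [3] .## => .  t=0,i=6
  [2] .#. => #  t=0,i=4
  [1] ..# => .  t=0,i=3
  [0] ... => #  t=0,i=10
  bits 00100101 = 37

37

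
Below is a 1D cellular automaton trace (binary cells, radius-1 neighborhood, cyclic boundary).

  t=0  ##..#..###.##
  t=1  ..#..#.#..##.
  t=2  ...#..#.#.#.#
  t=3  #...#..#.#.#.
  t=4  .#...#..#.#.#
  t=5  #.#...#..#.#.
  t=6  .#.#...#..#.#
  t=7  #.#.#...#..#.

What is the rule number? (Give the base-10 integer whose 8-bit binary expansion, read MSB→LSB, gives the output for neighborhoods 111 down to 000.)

  ### -> .   bit 7 = 0  t=0,i=0
  ##. -> .   bit 6 = 0  t=0,i=1
  #.# -> #   bit 5 = 1  t=0,i=10
  #.. -> #   bit 4 = 1  t=0,i=2
  .## -> #   bit 3 = 1  t=0,i=7
  .#. -> .   bit 2 = 0  t=0,i=4
  ..# -> .   bit 1 = 0  t=0,i=3
  ... -> .   bit 0 = 0  t=1,i=0
  bits 00111000 = 56

56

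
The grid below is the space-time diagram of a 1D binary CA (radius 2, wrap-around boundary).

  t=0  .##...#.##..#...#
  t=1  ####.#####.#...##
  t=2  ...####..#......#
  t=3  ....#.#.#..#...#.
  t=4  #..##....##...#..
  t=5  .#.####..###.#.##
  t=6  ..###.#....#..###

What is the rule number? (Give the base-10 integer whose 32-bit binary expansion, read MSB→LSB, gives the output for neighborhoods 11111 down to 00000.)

  #####|.  b31=0 t=1,i=0
  ####.|.  b30=0 t=1,i=2
  ###.#|#  b29=1 t=1,i=3
  ###..|#  b28=1 t=2,i=6
  ##.##|#  b27=1 t=1,i=4
  ##.#.|.  b26=0 t=1,i=10
  ##..#|.  b25=0 t=0,i=10
  ##...|#  b24=1 t=0,i=3
  #.###|#  b23=1 t=1,i=5
  #.##.|#  b22=1 t=0,i=1
  #.#.#|.  b21=0 t=3,i=6
  #.#..|.  b20=0 t=1,i=11
  #..##|.  b19=0 t=4,i=2
  #..#.|#  b18=1 t=0,i=11
  #...#|.  b17=0 t=0,i=4
  #....|#  b16=1 t=2,i=11
  .####|#  b15=1 t=1,i=6
  .###.|.  b14=0 t=5,i=10
  .##.#|#  b13=1 t=5,i=16
  .##..|#  b12=1 t=0,i=2
  .#.##|#  b11=1 t=0,i=0
  .#.#.|.  b10=0 t=3,i=5
  .#..#|#  b9=1 t=3,i=9
  .#...|.  b8=0 t=0,i=13
  ..###|.  b7=0 t=1,i=15
  ..##.|#  b6=1 t=4,i=3
  ..#.#|#  b5=1 t=0,i=6
  ..#..|.  b4=0 t=0,i=12
  ...##|.  b3=0 t=1,i=14
  ...#.|#  b2=1 t=0,i=5
  ....#|.  b1=0 t=2,i=14
  .....|.  b0=0 t=2,i=12
  bits 00111001110001011011101001100100 = 969259620

969259620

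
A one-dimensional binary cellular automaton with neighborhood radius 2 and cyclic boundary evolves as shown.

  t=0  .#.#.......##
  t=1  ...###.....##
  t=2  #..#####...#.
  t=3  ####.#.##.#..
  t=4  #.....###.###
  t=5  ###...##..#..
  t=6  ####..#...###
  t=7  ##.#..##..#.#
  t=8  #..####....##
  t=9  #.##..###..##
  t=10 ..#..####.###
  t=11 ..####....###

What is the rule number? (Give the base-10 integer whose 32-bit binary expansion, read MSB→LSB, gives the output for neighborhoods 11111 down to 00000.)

  ##### -> #   bit 31 = 1  t=2,i=5
  ####. -> .   bit 30 = 0  t=2,i=6
  ###.# -> .   bit 29 = 0  t=3,i=3
  ###.. -> #   bit 28 = 1  t=1,i=5
  ##.## -> .   bit 27 = 0  t=4,i=9
  ##.#. -> .   bit 26 = 0  t=0,i=0
  ##..# -> .   bit 25 = 0  t=5,i=8
  ##... -> #   bit 24 = 1  t=1,i=0
  #.### -> #   bit 23 = 1  t=4,i=10
  #.##. -> #   bit 22 = 1  t=3,i=7
  #.#.# -> .   bit 21 = 0  t=0,i=1
  #.#.. -> #   bit 20 = 1  t=0,i=3
  #..## -> #   bit 19 = 1  t=2,i=2
  #..#. -> .   bit 18 = 0  t=5,i=9
  #...# -> .   bit 17 = 0  t=1,i=1
  #.... -> #   bit 16 = 1  t=0,i=5
  .#### -> .   bit 15 = 0  t=2,i=4
  .###. -> #   bit 14 = 1  t=1,i=4
  .##.# -> #   bit 13 = 1  t=0,i=12
  .##.. -> .   bit 12 = 0  t=1,i=12
  .#.## -> #   bit 11 = 1  t=3,i=6
  .#.#. -> .   bit 10 = 0  t=0,i=2
  .#..# -> #   bit 9 = 1  t=2,i=1
  .#... -> #   bit 8 = 1  t=0,i=4
  ..### -> #   bit 7 = 1  t=1,i=3
  ..##. -> #   bit 6 = 1  t=0,i=11
  ..#.# -> .   bit 5 = 0  t=2,i=11
  ..#.. -> #   bit 4 = 1  t=5,i=10
  ...## -> .   bit 3 = 0  t=0,i=10
  ...#. -> #   bit 2 = 1  t=2,i=10
  ....# -> .   bit 1 = 0  t=0,i=9
  ..... -> .   bit 0 = 0  t=0,i=6
  bits 10010001110110010110101111010100 = 2446945236

2446945236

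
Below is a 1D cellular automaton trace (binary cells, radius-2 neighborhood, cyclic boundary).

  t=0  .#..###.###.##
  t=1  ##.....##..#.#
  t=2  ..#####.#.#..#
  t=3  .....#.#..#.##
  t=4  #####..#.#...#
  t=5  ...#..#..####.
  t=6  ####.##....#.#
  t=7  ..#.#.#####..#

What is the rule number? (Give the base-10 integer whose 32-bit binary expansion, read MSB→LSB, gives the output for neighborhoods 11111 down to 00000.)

  [31] ##### => .  t=2,i=4
  [30] ####. => #  t=2,i=5
  [29] ###.# => .  t=0,i=6
  [28] ###.. => .  t=1,i=1
  [27] ##.## => #  t=0,i=7
  [26] ##.#. => #  t=0,i=0
  [25] ##..# => .  t=1,i=9
  [24] ##... => #  t=1,i=2
  [23] #.### => #  t=0,i=8
  [22] #.##. => .  t=0,i=12
  [21] #.#.# => .  t=2,i=8
  [20] #.#.. => #  t=0,i=1
  [19] #..## => .  t=0,i=3
  [18] #..#. => #  t=1,i=10
  [17] #...# => #  t=4,i=11
  [16] #.... => #  t=1,i=3
  [15] .#### => .  t=2,i=3
  [14] .###. => .  t=0,i=5
  [13] .##.# => #  t=0,i=13
  [12] .##.. => #  t=1,i=8
  [11] .#.## => .  t=1,i=12
  [10] .#.#. => .  t=2,i=9
  [9] .#..# => .  t=0,i=2
  [8] .#... => #  t=4,i=10
  [7] ..### => .  t=0,i=4
  [6] ..##. => .  t=1,i=7
  [5] ..#.# => .  t=1,i=11
  [4] ..#.. => #  t=2,i=13
  [3] ...## => #  t=1,i=6
  [2] ...#. => #  t=3,i=4
  [1] ....# => #  t=1,i=5
  [0] ..... => #  t=1,i=4
  bits 01001101100101110011000100011111 = 1301754143

1301754143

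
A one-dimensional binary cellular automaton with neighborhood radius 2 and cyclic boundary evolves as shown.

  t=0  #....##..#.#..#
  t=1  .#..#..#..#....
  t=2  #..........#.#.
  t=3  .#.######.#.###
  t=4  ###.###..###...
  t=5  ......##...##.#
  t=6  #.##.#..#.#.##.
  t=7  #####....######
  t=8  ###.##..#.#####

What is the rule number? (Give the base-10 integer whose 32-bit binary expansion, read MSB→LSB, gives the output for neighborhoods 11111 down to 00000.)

  [31] ##### => #  t=3,i=5
  [30] ####. => .  t=3,i=7
  [29] ###.# => .  t=3,i=8
  [28] ###.. => #  t=4,i=6
  [27] ##.## => .  t=4,i=3
  [26] ##.#. => #  t=3,i=0
  [25] ##..# => #  t=0,i=7
  [24] ##... => #  t=0,i=1
  [23] #.### => .  t=3,i=3
  [22] #.##. => #  t=6,i=2
  [21] #.#.# => #  t=2,i=13
  [20] #.#.. => .  t=0,i=11
  [19] #..## => .  t=0,i=13
  [18] #..#. => .  t=0,i=8
  [17] #...# => .  t=4,i=13
  [16] #.... => .  t=0,i=2
  [15] .#### => #  t=3,i=4
  [14] .###. => .  t=3,i=13
  [13] .##.# => #  t=5,i=12
  [12] .##.. => .  t=0,i=0
  [11] .#.## => #  t=3,i=2
  [10] .#.#. => #  t=0,i=10
  [9] .#..# => .  t=0,i=12
  [8] .#... => #  t=1,i=11
  [7] ..### => .  t=4,i=0
  [6] ..##. => .  t=0,i=5
  [5] ..#.# => .  t=0,i=9
  [4] ..#.. => .  t=1,i=1
  [3] ...## => #  t=0,i=4
  [2] ...#. => #  t=1,i=0
  [1] ....# => .  t=0,i=3
  [0] ..... => #  t=1,i=13
  bits 10010111011000001010110100001101 = 2539695373

2539695373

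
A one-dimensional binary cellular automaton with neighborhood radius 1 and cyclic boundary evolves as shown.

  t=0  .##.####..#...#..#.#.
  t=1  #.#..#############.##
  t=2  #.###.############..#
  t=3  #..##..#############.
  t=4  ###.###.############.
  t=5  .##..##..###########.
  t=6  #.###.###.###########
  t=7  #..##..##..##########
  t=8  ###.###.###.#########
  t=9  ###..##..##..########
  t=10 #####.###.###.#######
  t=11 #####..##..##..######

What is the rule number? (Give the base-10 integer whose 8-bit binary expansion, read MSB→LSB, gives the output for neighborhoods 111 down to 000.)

215

  nb ###: next=#  (t=0,i=5, bit7=1)
  nb ##.: next=#  (t=0,i=2, bit6=1)
  nb #.#: next=.  (t=0,i=3, bit5=0)
  nb #..: next=#  (t=0,i=8, bit4=1)
  nb .##: next=.  (t=0,i=1, bit3=0)
  nb .#.: next=#  (t=0,i=10, bit2=1)
  nb ..#: next=#  (t=0,i=0, bit1=1)
  nb ...: next=#  (t=0,i=12, bit0=1)
  bits 11010111 = 215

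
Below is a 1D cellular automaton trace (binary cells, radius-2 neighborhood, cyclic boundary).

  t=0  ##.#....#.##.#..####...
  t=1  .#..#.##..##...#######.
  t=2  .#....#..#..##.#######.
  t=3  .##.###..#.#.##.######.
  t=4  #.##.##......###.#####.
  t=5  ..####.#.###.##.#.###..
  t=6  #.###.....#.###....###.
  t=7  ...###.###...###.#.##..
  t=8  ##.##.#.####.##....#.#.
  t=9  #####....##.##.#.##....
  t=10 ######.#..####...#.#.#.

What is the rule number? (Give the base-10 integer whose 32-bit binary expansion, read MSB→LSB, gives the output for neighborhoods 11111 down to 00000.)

  ##### -> #   bit 31 = 1  t=1,i=17
  ####. -> #   bit 30 = 1  t=0,i=18
  ###.# -> .   bit 29 = 0  t=4,i=15
  ###.. -> #   bit 28 = 1  t=0,i=19
  ##.## -> #   bit 27 = 1  t=2,i=14
  ##.#. -> .   bit 26 = 0  t=0,i=2
  ##..# -> .   bit 25 = 0  t=1,i=8
  ##... -> #   bit 24 = 1  t=0,i=20
  #.### -> .   bit 23 = 0  t=2,i=15
  #.##. -> #   bit 22 = 1  t=0,i=10
  #.#.# -> .   bit 21 = 0  t=3,i=11
  #.#.. -> .   bit 20 = 0  t=0,i=3
  #..## -> #   bit 19 = 1  t=0,i=15
  #..#. -> .   bit 18 = 0  t=1,i=0
  #...# -> #   bit 17 = 1  t=0,i=21
  #.... -> .   bit 16 = 0  t=0,i=5
  .#### -> #   bit 15 = 1  t=0,i=17
  .###. -> #   bit 14 = 1  t=3,i=5
  .##.# -> #   bit 13 = 1  t=0,i=1
  .##.. -> .   bit 12 = 0  t=1,i=7
  .#.## -> .   bit 11 = 0  t=0,i=9
  .#.#. -> .   bit 10 = 0  t=3,i=10
  .#..# -> .   bit 9 = 0  t=0,i=14
  .#... -> #   bit 8 = 1  t=0,i=4
  ..### -> #   bit 7 = 1  t=0,i=16
  ..##. -> .   bit 6 = 0  t=0,i=0
  ..#.# -> .   bit 5 = 0  t=0,i=8
  ..#.. -> #   bit 4 = 1  t=1,i=1
  ...## -> .   bit 3 = 0  t=0,i=22
  ...#. -> #   bit 2 = 1  t=0,i=7
  ....# -> #   bit 1 = 1  t=0,i=6
  ..... -> #   bit 0 = 1  t=4,i=9
  bits 11011001010010101110000110010111 = 3645563287

3645563287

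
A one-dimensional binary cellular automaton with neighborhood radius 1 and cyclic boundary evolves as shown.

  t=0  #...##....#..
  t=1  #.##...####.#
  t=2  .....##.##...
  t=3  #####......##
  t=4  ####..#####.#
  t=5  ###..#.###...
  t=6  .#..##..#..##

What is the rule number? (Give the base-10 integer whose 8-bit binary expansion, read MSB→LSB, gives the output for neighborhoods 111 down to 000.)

135

  nb ###: next=#  (t=1,i=8, bit7=1)
  nb ##.: next=.  (t=0,i=5, bit6=0)
  nb #.#: next=.  (t=1,i=1, bit5=0)
  nb #..: next=.  (t=0,i=1, bit4=0)
  nb .##: next=.  (t=0,i=4, bit3=0)
  nb .#.: next=#  (t=0,i=0, bit2=1)
  nb ..#: next=#  (t=0,i=3, bit1=1)
  nb ...: next=#  (t=0,i=2, bit0=1)
  bits 10000111 = 135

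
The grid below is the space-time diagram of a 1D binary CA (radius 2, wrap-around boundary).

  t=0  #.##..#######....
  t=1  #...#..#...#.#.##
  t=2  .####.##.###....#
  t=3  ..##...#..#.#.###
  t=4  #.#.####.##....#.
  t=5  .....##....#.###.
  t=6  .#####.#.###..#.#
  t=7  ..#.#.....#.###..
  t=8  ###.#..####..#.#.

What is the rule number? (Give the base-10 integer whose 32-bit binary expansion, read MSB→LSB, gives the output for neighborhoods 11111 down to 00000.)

  [31] ##### => .  t=0,i=8
  [30] ####. => #  t=0,i=11
  [29] ###.# => .  t=2,i=4
  [28] ###.. => .  t=0,i=12
  [27] ##.## => .  t=2,i=5
  [26] ##.#. => .  t=6,i=6
  [25] ##..# => #  t=0,i=4
  [24] ##... => #  t=0,i=13
  [23] #.### => .  t=1,i=15
  [22] #.##. => .  t=0,i=2
  [21] #.#.# => .  t=1,i=13
  [20] #.#.. => #  t=7,i=4
  [19] #..## => .  t=0,i=5
  [18] #..#. => #  t=1,i=6
  [17] #...# => #  t=1,i=2
  [16] #.... => .  t=0,i=14
  [15] .#### => #  t=0,i=7
  [14] .###. => #  t=1,i=16
  [13] .##.# => #  t=2,i=7
  [12] .##.. => .  t=0,i=3
  [11] .#.## => .  t=0,i=1
  [10] .#.#. => .  t=1,i=12
  [9] .#..# => .  t=1,i=5
  [8] .#... => .  t=1,i=8
  [7] ..### => .  t=0,i=6
  [6] ..##. => #  t=3,i=2
  [5] ..#.# => #  t=0,i=0
  [4] ..#.. => #  t=1,i=4
  [3] ...## => #  t=5,i=4
  [2] ...#. => #  t=0,i=16
  [1] ....# => #  t=0,i=15
  [0] ..... => #  t=5,i=1
  bits 01000011000101101110000001111111 = 1125572735

1125572735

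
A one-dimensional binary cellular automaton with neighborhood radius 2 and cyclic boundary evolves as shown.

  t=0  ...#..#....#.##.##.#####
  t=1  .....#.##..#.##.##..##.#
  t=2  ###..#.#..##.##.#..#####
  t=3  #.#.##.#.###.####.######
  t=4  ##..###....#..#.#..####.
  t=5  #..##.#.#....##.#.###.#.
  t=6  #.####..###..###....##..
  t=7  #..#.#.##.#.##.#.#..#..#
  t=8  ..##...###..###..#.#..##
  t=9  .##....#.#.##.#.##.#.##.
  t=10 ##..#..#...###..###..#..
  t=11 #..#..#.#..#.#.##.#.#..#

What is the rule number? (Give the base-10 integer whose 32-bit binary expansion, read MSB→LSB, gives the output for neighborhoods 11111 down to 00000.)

3026035169

  nb #####: next=#  (t=0,i=21, bit31=1)
  nb ####.: next=.  (t=0,i=22, bit30=0)
  nb ###.#: next=#  (t=3,i=0, bit29=1)
  nb ###..: next=#  (t=0,i=23, bit28=1)
  nb ##.##: next=.  (t=0,i=15, bit27=0)
  nb ##.#.: next=#  (t=1,i=22, bit26=1)
  nb ##..#: next=.  (t=1,i=9, bit25=0)
  nb ##...: next=.  (t=0,i=0, bit24=0)
  nb #.###: next=.  (t=0,i=19, bit23=0)
  nb #.##.: next=#  (t=0,i=13, bit22=1)
  nb #.#.#: next=.  (t=3,i=2, bit21=0)
  nb #.#..: next=#  (t=1,i=23, bit20=1)
  nb #..##: next=#  (t=1,i=19, bit19=1)
  nb #..#.: next=#  (t=0,i=5, bit18=1)
  nb #...#: next=.  (t=0,i=1, bit17=0)
  nb #....: next=#  (t=0,i=8, bit16=1)
  nb .####: next=#  (t=0,i=20, bit15=1)
  nb .###.: next=.  (t=3,i=10, bit14=0)
  nb .##.#: next=#  (t=0,i=14, bit13=1)
  nb .##..: next=.  (t=1,i=8, bit12=0)
  nb .#.##: next=.  (t=0,i=12, bit11=0)
  nb .#.#.: next=.  (t=2,i=6, bit10=0)
  nb .#..#: next=.  (t=0,i=4, bit9=0)
  nb .#...: next=#  (t=0,i=7, bit8=1)
  nb ..###: next=#  (t=2,i=19, bit7=1)
  nb ..##.: next=#  (t=1,i=20, bit6=1)
  nb ..#.#: next=#  (t=0,i=11, bit5=1)
  nb ..#..: next=.  (t=0,i=3, bit4=0)
  nb ...##: next=.  (t=5,i=12, bit3=0)
  nb ...#.: next=.  (t=0,i=2, bit2=0)
  nb ....#: next=.  (t=0,i=9, bit1=0)
  nb .....: next=#  (t=1,i=2, bit0=1)
  bits 10110100010111011010000111100001 = 3026035169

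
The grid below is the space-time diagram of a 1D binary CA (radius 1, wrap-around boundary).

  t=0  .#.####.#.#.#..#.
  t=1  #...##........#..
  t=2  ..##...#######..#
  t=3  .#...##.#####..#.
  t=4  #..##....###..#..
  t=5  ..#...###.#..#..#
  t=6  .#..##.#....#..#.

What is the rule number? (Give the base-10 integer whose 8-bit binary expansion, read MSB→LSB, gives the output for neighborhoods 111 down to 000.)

  ###|#  b7=1 t=0,i=4
  ##.|.  b6=0 t=0,i=6
  #.#|.  b5=0 t=0,i=2
  #..|.  b4=0 t=0,i=13
  .##|.  b3=0 t=0,i=3
  .#.|.  b2=0 t=0,i=1
  ..#|#  b1=1 t=0,i=0
  ...|#  b0=1 t=1,i=2
  bits 10000011 = 131

131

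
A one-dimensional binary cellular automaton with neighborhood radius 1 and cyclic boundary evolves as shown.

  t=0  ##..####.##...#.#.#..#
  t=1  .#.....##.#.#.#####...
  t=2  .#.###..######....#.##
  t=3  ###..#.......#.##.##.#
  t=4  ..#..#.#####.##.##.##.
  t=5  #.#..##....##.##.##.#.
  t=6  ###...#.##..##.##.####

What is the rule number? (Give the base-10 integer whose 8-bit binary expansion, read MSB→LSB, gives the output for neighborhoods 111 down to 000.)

101

  [7] ### => .  t=0,i=0
  [6] ##. => #  t=0,i=1
  [5] #.# => #  t=0,i=8
  [4] #.. => .  t=0,i=2
  [3] .## => .  t=0,i=4
  [2] .#. => #  t=0,i=14
  [1] ..# => .  t=0,i=3
  [0] ... => #  t=0,i=12
  bits 01100101 = 101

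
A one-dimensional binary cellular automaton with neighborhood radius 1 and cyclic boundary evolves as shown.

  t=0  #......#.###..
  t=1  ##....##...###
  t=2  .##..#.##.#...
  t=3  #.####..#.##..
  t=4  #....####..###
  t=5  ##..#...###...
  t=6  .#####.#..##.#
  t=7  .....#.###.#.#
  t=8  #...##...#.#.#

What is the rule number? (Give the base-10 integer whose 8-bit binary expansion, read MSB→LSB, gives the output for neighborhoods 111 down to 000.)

86

  ###|.  b7=0 t=0,i=10
  ##.|#  b6=1 t=0,i=11
  #.#|.  b5=0 t=0,i=8
  #..|#  b4=1 t=0,i=1
  .##|.  b3=0 t=0,i=9
  .#.|#  b2=1 t=0,i=0
  ..#|#  b1=1 t=0,i=6
  ...|.  b0=0 t=0,i=2
  bits 01010110 = 86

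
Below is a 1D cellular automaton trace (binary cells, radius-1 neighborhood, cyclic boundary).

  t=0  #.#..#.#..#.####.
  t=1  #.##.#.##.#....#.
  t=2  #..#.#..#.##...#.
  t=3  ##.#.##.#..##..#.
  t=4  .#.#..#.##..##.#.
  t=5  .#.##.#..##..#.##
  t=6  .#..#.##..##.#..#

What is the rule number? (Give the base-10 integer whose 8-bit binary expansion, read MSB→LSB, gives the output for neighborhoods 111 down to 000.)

  ###|.  b7=0 t=0,i=13
  ##.|#  b6=1 t=0,i=15
  #.#|.  b5=0 t=0,i=1
  #..|#  b4=1 t=0,i=3
  .##|.  b3=0 t=0,i=12
  .#.|#  b2=1 t=0,i=0
  ..#|.  b1=0 t=0,i=4
  ...|.  b0=0 t=1,i=12
  bits 01010100 = 84

84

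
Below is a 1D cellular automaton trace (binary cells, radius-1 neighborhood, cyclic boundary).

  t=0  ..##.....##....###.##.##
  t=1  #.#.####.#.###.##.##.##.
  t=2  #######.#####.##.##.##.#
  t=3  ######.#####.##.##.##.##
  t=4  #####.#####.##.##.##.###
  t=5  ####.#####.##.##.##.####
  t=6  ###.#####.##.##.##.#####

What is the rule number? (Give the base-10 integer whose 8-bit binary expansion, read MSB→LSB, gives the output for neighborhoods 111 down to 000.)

189

  ###|#  b7=1 t=0,i=16
  ##.|.  b6=0 t=0,i=3
  #.#|#  b5=1 t=0,i=18
  #..|#  b4=1 t=0,i=0
  .##|#  b3=1 t=0,i=2
  .#.|#  b2=1 t=1,i=0
  ..#|.  b1=0 t=0,i=1
  ...|#  b0=1 t=0,i=5
  bits 10111101 = 189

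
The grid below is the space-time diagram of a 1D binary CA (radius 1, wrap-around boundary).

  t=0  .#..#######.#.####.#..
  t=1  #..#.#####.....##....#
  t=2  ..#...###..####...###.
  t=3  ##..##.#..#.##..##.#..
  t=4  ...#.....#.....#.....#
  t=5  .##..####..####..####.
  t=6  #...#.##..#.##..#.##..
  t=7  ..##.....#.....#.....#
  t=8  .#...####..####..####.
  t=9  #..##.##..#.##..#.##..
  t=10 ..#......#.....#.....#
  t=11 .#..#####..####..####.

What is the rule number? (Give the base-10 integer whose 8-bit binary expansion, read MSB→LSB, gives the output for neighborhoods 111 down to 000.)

131

  nb ###: next=#  (t=0,i=5, bit7=1)
  nb ##.: next=.  (t=0,i=10, bit6=0)
  nb #.#: next=.  (t=0,i=11, bit5=0)
  nb #..: next=.  (t=0,i=2, bit4=0)
  nb .##: next=.  (t=0,i=4, bit3=0)
  nb .#.: next=.  (t=0,i=1, bit2=0)
  nb ..#: next=#  (t=0,i=0, bit1=1)
  nb ...: next=#  (t=0,i=21, bit0=1)
  bits 10000011 = 131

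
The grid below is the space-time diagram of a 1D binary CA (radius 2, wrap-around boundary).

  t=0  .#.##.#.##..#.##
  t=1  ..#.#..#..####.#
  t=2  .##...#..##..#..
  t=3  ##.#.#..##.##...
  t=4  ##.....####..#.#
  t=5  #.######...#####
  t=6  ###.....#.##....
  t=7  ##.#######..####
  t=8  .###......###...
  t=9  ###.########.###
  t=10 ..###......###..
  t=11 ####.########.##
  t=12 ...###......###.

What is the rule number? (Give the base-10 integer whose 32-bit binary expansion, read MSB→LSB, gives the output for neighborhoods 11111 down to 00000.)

730687727

  ##### -> .   bit 31 = 0  t=5,i=4
  ####. -> .   bit 30 = 0  t=1,i=12
  ###.# -> #   bit 29 = 1  t=1,i=13
  ###.. -> .   bit 28 = 0  t=4,i=1
  ##.## -> #   bit 27 = 1  t=3,i=10
  ##.#. -> .   bit 26 = 0  t=0,i=0
  ##..# -> #   bit 25 = 1  t=0,i=10
  ##... -> #   bit 24 = 1  t=2,i=3
  #.### -> #   bit 23 = 1  t=4,i=15
  #.##. -> .   bit 22 = 0  t=0,i=3
  #.#.# -> .   bit 21 = 0  t=0,i=1
  #.#.. -> .   bit 20 = 0  t=1,i=4
  #..## -> #   bit 19 = 1  t=1,i=9
  #..#. -> #   bit 18 = 1  t=0,i=11
  #...# -> .   bit 17 = 0  t=2,i=4
  #.... -> #   bit 16 = 1  t=4,i=3
  .#### -> .   bit 15 = 0  t=1,i=11
  .###. -> #   bit 14 = 1  t=4,i=0
  .##.# -> #   bit 13 = 1  t=0,i=4
  .##.. -> .   bit 12 = 0  t=0,i=9
  .#.## -> #   bit 11 = 1  t=0,i=2
  .#.#. -> .   bit 10 = 0  t=1,i=3
  .#..# -> .   bit 9 = 0  t=1,i=0
  .#... -> .   bit 8 = 0  t=2,i=14
  ..### -> #   bit 7 = 1  t=1,i=10
  ..##. -> #   bit 6 = 1  t=2,i=1
  ..#.# -> #   bit 5 = 1  t=0,i=12
  ..#.. -> .   bit 4 = 0  t=1,i=7
  ...## -> #   bit 3 = 1  t=2,i=0
  ...#. -> #   bit 2 = 1  t=2,i=5
  ....# -> #   bit 1 = 1  t=4,i=5
  ..... -> #   bit 0 = 1  t=4,i=4
  bits 00101011100011010110100011101111 = 730687727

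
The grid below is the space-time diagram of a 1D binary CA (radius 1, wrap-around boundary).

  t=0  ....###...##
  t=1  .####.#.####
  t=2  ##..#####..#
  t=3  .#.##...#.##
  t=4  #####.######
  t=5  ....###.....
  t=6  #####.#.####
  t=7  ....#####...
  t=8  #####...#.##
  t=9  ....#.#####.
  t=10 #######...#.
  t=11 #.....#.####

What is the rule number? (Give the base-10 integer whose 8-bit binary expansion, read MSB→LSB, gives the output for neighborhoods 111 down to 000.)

111

  nb ###: next=.  (t=0,i=5, bit7=0)
  nb ##.: next=#  (t=0,i=6, bit6=1)
  nb #.#: next=#  (t=1,i=0, bit5=1)
  nb #..: next=.  (t=0,i=0, bit4=0)
  nb .##: next=#  (t=0,i=4, bit3=1)
  nb .#.: next=#  (t=1,i=6, bit2=1)
  nb ..#: next=#  (t=0,i=3, bit1=1)
  nb ...: next=#  (t=0,i=1, bit0=1)
  bits 01101111 = 111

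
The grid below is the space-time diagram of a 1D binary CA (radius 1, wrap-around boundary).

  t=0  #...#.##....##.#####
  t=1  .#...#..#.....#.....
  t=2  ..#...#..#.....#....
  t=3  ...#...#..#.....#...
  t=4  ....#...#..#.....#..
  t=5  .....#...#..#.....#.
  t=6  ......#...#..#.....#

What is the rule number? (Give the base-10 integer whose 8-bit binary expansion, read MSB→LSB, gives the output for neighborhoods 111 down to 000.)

  ###|.  b7=0 t=0,i=16
  ##.|.  b6=0 t=0,i=0
  #.#|#  b5=1 t=0,i=5
  #..|#  b4=1 t=0,i=1
  .##|.  b3=0 t=0,i=6
  .#.|.  b2=0 t=0,i=4
  ..#|.  b1=0 t=0,i=3
  ...|.  b0=0 t=0,i=2
  bits 00110000 = 48

48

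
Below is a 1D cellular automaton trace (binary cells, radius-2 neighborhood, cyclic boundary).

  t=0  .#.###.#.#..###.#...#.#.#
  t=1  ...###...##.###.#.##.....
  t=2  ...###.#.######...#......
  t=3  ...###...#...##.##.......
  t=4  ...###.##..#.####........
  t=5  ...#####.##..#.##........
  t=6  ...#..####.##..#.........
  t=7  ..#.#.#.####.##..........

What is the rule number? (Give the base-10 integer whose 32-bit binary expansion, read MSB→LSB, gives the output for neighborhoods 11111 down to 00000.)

  [31] ##### => .  t=2,i=11
  [30] ####. => #  t=2,i=13
  [29] ###.# => #  t=0,i=5
  [28] ###.. => #  t=1,i=5
  [27] ##.## => #  t=1,i=11
  [26] ##.#. => .  t=0,i=6
  [25] ##..# => #  t=4,i=9
  [24] ##... => .  t=1,i=6
  [23] #.### => #  t=0,i=3
  [22] #.##. => #  t=1,i=18
  [21] #.#.# => .  t=0,i=1
  [20] #.#.. => #  t=0,i=9
  [19] #..## => .  t=0,i=11
  [18] #..#. => #  t=4,i=10
  [17] #...# => #  t=0,i=18
  [16] #.... => .  t=1,i=21
  [15] .#### => .  t=2,i=10
  [14] .###. => #  t=0,i=4
  [13] .##.# => #  t=1,i=10
  [12] .##.. => .  t=1,i=19
  [11] .#.## => .  t=0,i=2
  [10] .#.#. => .  t=0,i=0
  [9] .#..# => #  t=0,i=10
  [8] .#... => .  t=0,i=17
  [7] ..### => #  t=0,i=12
  [6] ..##. => #  t=1,i=9
  [5] ..#.# => .  t=0,i=20
  [4] ..#.. => .  t=2,i=18
  [3] ...## => .  t=1,i=2
  [2] ...#. => #  t=0,i=19
  [1] ....# => .  t=1,i=1
  [0] ..... => .  t=1,i=0
  bits 01111010110101100110001011000100 = 2060870340

2060870340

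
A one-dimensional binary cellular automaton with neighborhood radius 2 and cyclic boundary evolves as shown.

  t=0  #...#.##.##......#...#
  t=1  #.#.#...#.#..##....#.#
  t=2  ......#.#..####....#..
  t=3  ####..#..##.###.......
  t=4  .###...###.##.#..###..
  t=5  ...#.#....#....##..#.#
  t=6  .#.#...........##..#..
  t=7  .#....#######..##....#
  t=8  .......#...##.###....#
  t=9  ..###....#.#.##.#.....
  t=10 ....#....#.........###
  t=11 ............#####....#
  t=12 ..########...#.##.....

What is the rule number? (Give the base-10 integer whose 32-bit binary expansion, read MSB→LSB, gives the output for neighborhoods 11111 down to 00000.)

1485476449

  ##### -> .   bit 31 = 0  t=7,i=8
  ####. -> #   bit 30 = 1  t=2,i=13
  ###.# -> .   bit 29 = 0  t=4,i=9
  ###.. -> #   bit 28 = 1  t=2,i=14
  ##.## -> #   bit 27 = 1  t=0,i=8
  ##.#. -> .   bit 26 = 0  t=1,i=1
  ##..# -> .   bit 25 = 0  t=3,i=4
  ##... -> .   bit 24 = 0  t=0,i=1
  #.### -> #   bit 23 = 1  t=3,i=12
  #.##. -> .   bit 22 = 0  t=0,i=6
  #.#.# -> .   bit 21 = 0  t=1,i=2
  #.#.. -> .   bit 20 = 0  t=1,i=4
  #..## -> #   bit 19 = 1  t=1,i=12
  #..#. -> .   bit 18 = 0  t=3,i=5
  #...# -> #   bit 17 = 1  t=0,i=2
  #.... -> .   bit 16 = 0  t=0,i=12
  .#### -> #   bit 15 = 1  t=2,i=12
  .###. -> .   bit 14 = 0  t=3,i=13
  .##.# -> .   bit 13 = 0  t=0,i=7
  .##.. -> #   bit 12 = 1  t=0,i=0
  .#.## -> .   bit 11 = 0  t=0,i=5
  .#.#. -> .   bit 10 = 0  t=1,i=3
  .#..# -> #   bit 9 = 1  t=1,i=11
  .#... -> .   bit 8 = 0  t=0,i=18
  ..### -> .   bit 7 = 0  t=2,i=11
  ..##. -> #   bit 6 = 1  t=0,i=21
  ..#.# -> #   bit 5 = 1  t=0,i=4
  ..#.. -> .   bit 4 = 0  t=0,i=17
  ...## -> .   bit 3 = 0  t=0,i=20
  ...#. -> .   bit 2 = 0  t=0,i=3
  ....# -> .   bit 1 = 0  t=0,i=15
  ..... -> #   bit 0 = 1  t=0,i=13
  bits 01011000100010101001001001100001 = 1485476449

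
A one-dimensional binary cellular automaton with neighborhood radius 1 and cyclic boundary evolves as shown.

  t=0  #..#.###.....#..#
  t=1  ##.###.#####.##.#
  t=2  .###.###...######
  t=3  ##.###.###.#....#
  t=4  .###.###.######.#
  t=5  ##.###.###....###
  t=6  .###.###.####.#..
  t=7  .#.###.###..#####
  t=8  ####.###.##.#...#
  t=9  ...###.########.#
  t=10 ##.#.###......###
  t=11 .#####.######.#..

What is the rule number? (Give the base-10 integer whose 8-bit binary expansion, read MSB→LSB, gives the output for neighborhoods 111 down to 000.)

  nb ###: next=.  (t=0,i=6, bit7=0)
  nb ##.: next=#  (t=0,i=0, bit6=1)
  nb #.#: next=#  (t=0,i=4, bit5=1)
  nb #..: next=#  (t=0,i=1, bit4=1)
  nb .##: next=#  (t=0,i=5, bit3=1)
  nb .#.: next=#  (t=0,i=3, bit2=1)
  nb ..#: next=.  (t=0,i=2, bit1=0)
  nb ...: next=#  (t=0,i=9, bit0=1)
  bits 01111101 = 125

125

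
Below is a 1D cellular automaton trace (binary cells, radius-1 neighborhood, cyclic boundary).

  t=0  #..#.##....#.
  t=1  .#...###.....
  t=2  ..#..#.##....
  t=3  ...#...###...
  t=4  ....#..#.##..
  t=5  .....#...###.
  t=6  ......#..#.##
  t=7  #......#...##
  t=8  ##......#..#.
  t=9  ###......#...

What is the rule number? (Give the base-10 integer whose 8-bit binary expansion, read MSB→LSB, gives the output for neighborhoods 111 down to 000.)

  ###|.  b7=0 t=1,i=6
  ##.|#  b6=1 t=0,i=6
  #.#|.  b5=0 t=0,i=4
  #..|#  b4=1 t=0,i=1
  .##|#  b3=1 t=0,i=5
  .#.|.  b2=0 t=0,i=0
  ..#|.  b1=0 t=0,i=2
  ...|.  b0=0 t=0,i=8
  bits 01011000 = 88

88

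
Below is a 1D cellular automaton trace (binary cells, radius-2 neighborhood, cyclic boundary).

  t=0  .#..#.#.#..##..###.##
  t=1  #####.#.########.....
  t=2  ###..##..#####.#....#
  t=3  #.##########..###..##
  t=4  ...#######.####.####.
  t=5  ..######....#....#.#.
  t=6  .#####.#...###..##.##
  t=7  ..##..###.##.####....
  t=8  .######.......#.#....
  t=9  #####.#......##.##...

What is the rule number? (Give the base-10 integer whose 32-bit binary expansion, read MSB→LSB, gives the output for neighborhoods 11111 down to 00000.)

2520552444

  [31] ##### => #  t=1,i=2
  [30] ####. => .  t=1,i=3
  [29] ###.# => .  t=0,i=17
  [28] ###.. => #  t=1,i=15
  [27] ##.## => .  t=0,i=18
  [26] ##.#. => #  t=0,i=0
  [25] ##..# => #  t=0,i=13
  [24] ##... => .  t=1,i=16
  [23] #.### => .  t=1,i=8
  [22] #.##. => .  t=0,i=19
  [21] #.#.# => #  t=0,i=6
  [20] #.#.. => #  t=0,i=1
  [19] #..## => #  t=0,i=10
  [18] #..#. => #  t=0,i=3
  [17] #...# => .  t=5,i=0
  [16] #.... => .  t=1,i=17
  [15] .#### => #  t=1,i=1
  [14] .###. => .  t=0,i=16
  [13] .##.# => .  t=0,i=20
  [12] .##.. => #  t=0,i=12
  [11] .#.## => .  t=1,i=7
  [10] .#.#. => .  t=0,i=5
  [9] .#..# => #  t=0,i=2
  [8] .#... => #  t=2,i=16
  [7] ..### => #  t=0,i=15
  [6] ..##. => #  t=0,i=11
  [5] ..#.# => #  t=0,i=4
  [4] ..#.. => #  t=5,i=12
  [3] ...## => #  t=1,i=20
  [2] ...#. => #  t=5,i=11
  [1] ....# => .  t=1,i=19
  [0] ..... => .  t=1,i=18
  bits 10010110001111001001001111111100 = 2520552444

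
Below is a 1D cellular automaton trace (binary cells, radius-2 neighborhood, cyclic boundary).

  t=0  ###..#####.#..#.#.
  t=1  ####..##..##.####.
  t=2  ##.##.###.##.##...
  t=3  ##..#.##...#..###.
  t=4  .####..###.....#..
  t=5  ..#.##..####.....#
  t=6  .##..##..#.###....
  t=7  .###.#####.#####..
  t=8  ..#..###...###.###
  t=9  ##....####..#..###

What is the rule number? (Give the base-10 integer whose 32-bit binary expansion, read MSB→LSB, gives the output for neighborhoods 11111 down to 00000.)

2545415264

  [31] ##### => #  t=0,i=7
  [30] ####. => .  t=0,i=8
  [29] ###.# => .  t=0,i=9
  [28] ###.. => #  t=0,i=2
  [27] ##.## => .  t=1,i=12
  [26] ##.#. => #  t=0,i=10
  [25] ##..# => #  t=0,i=3
  [24] ##... => #  t=2,i=15
  [23] #.### => #  t=0,i=0
  [22] #.##. => .  t=2,i=3
  [21] #.#.# => #  t=0,i=16
  [20] #.#.. => #  t=0,i=11
  [19] #..## => .  t=0,i=4
  [18] #..#. => #  t=0,i=13
  [17] #...# => #  t=2,i=16
  [16] #.... => #  t=4,i=11
  [15] .#### => #  t=0,i=6
  [14] .###. => #  t=0,i=1
  [13] .##.# => #  t=1,i=11
  [12] .##.. => #  t=1,i=7
  [11] .#.## => .  t=0,i=17
  [10] .#.#. => #  t=0,i=15
  [9] .#..# => .  t=0,i=12
  [8] .#... => .  t=4,i=16
  [7] ..### => .  t=0,i=5
  [6] ..##. => #  t=1,i=6
  [5] ..#.# => #  t=0,i=14
  [4] ..#.. => .  t=3,i=11
  [3] ...## => .  t=2,i=17
  [2] ...#. => .  t=3,i=10
  [1] ....# => .  t=4,i=13
  [0] ..... => .  t=4,i=12
  bits 10010111101101111111010001100000 = 2545415264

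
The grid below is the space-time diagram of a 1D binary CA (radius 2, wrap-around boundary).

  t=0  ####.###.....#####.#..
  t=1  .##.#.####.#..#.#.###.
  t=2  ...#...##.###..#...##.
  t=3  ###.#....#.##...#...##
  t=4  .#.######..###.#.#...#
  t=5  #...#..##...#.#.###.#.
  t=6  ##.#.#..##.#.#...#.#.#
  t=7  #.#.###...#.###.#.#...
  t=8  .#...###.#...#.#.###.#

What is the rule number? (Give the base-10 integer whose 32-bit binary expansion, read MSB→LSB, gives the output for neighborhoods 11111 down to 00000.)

  #####|.  b31=0 t=0,i=15
  ####.|#  b30=1 t=0,i=2
  ###.#|.  b29=0 t=0,i=3
  ###..|#  b28=1 t=0,i=7
  ##.##|#  b27=1 t=0,i=4
  ##.#.|#  b26=1 t=0,i=18
  ##..#|.  b25=0 t=1,i=21
  ##...|#  b24=1 t=0,i=8
  #.###|.  b23=0 t=0,i=5
  #.##.|#  b22=1 t=3,i=11
  #.#.#|.  b21=0 t=1,i=4
  #.#..|#  b20=1 t=0,i=19
  #..##|.  b19=0 t=0,i=21
  #..#.|.  b18=0 t=1,i=13
  #...#|.  b17=0 t=2,i=5
  #....|#  b16=1 t=0,i=9
  .####|#  b15=1 t=0,i=1
  .###.|#  b14=1 t=0,i=6
  .##.#|.  b13=0 t=1,i=2
  .##..|#  b12=1 t=2,i=20
  .#.##|.  b11=0 t=1,i=5
  .#.#.|#  b10=1 t=1,i=15
  .#..#|#  b9=1 t=0,i=20
  .#...|#  b8=1 t=2,i=4
  ..###|.  b7=0 t=0,i=0
  ..##.|.  b6=0 t=1,i=1
  ..#.#|.  b5=0 t=1,i=14
  ..#..|.  b4=0 t=2,i=3
  ...##|.  b3=0 t=0,i=12
  ...#.|#  b2=1 t=2,i=2
  ....#|#  b1=1 t=0,i=11
  .....|.  b0=0 t=0,i=10
  bits 01011101010100011101011100000110 = 1565644550

1565644550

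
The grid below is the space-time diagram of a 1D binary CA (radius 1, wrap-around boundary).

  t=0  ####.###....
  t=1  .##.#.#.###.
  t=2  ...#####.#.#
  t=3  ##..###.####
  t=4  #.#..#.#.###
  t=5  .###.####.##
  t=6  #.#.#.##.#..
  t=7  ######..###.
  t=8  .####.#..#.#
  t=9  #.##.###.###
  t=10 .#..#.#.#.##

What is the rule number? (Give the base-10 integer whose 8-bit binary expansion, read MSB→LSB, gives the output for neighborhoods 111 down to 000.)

181

  [7] ### => #  t=0,i=1
  [6] ##. => .  t=0,i=3
  [5] #.# => #  t=0,i=4
  [4] #.. => #  t=0,i=8
  [3] .## => .  t=0,i=0
  [2] .#. => #  t=1,i=4
  [1] ..# => .  t=0,i=11
  [0] ... => #  t=0,i=9
  bits 10110101 = 181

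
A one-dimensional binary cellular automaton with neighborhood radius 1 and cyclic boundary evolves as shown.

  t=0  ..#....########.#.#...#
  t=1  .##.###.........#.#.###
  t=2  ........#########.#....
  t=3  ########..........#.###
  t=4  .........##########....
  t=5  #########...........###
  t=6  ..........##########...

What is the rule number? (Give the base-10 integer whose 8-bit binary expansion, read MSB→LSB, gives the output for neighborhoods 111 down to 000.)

  ###|.  b7=0 t=0,i=8
  ##.|.  b6=0 t=0,i=14
  #.#|.  b5=0 t=0,i=15
  #..|.  b4=0 t=0,i=0
  .##|.  b3=0 t=0,i=7
  .#.|#  b2=1 t=0,i=2
  ..#|#  b1=1 t=0,i=1
  ...|#  b0=1 t=0,i=4
  bits 00000111 = 7

7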